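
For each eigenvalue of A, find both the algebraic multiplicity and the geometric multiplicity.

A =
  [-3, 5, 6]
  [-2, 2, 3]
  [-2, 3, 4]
λ = 1: alg = 3, geom = 1

Step 1 — factor the characteristic polynomial to read off the algebraic multiplicities:
  χ_A(x) = (x - 1)^3

Step 2 — compute geometric multiplicities via the rank-nullity identity g(λ) = n − rank(A − λI):
  rank(A − (1)·I) = 2, so dim ker(A − (1)·I) = n − 2 = 1

Summary:
  λ = 1: algebraic multiplicity = 3, geometric multiplicity = 1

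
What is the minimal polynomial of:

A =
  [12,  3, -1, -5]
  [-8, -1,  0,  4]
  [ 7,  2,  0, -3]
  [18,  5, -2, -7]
x^2 - 2*x + 1

The characteristic polynomial is χ_A(x) = (x - 1)^4, so the eigenvalues are known. The minimal polynomial is
  m_A(x) = Π_λ (x − λ)^{k_λ}
where k_λ is the size of the *largest* Jordan block for λ (equivalently, the smallest k with (A − λI)^k v = 0 for every generalised eigenvector v of λ).

  λ = 1: largest Jordan block has size 2, contributing (x − 1)^2

So m_A(x) = (x - 1)^2 = x^2 - 2*x + 1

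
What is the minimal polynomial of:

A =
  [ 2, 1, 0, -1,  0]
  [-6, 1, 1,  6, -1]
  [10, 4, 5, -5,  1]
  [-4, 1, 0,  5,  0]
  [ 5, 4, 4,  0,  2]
x^4 - 9*x^3 + 21*x^2 - 19*x + 6

The characteristic polynomial is χ_A(x) = (x - 6)^2*(x - 1)^3, so the eigenvalues are known. The minimal polynomial is
  m_A(x) = Π_λ (x − λ)^{k_λ}
where k_λ is the size of the *largest* Jordan block for λ (equivalently, the smallest k with (A − λI)^k v = 0 for every generalised eigenvector v of λ).

  λ = 1: largest Jordan block has size 3, contributing (x − 1)^3
  λ = 6: largest Jordan block has size 1, contributing (x − 6)

So m_A(x) = (x - 6)*(x - 1)^3 = x^4 - 9*x^3 + 21*x^2 - 19*x + 6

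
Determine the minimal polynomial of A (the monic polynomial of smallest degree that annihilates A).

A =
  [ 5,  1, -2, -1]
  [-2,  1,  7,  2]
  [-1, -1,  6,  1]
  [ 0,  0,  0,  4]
x^3 - 12*x^2 + 48*x - 64

The characteristic polynomial is χ_A(x) = (x - 4)^4, so the eigenvalues are known. The minimal polynomial is
  m_A(x) = Π_λ (x − λ)^{k_λ}
where k_λ is the size of the *largest* Jordan block for λ (equivalently, the smallest k with (A − λI)^k v = 0 for every generalised eigenvector v of λ).

  λ = 4: largest Jordan block has size 3, contributing (x − 4)^3

So m_A(x) = (x - 4)^3 = x^3 - 12*x^2 + 48*x - 64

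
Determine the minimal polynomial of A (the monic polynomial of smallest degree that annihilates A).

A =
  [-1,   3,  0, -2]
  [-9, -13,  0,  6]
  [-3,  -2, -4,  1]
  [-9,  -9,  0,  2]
x^2 + 8*x + 16

The characteristic polynomial is χ_A(x) = (x + 4)^4, so the eigenvalues are known. The minimal polynomial is
  m_A(x) = Π_λ (x − λ)^{k_λ}
where k_λ is the size of the *largest* Jordan block for λ (equivalently, the smallest k with (A − λI)^k v = 0 for every generalised eigenvector v of λ).

  λ = -4: largest Jordan block has size 2, contributing (x + 4)^2

So m_A(x) = (x + 4)^2 = x^2 + 8*x + 16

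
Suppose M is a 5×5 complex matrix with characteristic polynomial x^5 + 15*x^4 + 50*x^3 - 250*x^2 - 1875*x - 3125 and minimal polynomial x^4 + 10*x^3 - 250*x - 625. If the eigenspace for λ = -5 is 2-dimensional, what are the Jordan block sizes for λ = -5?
Block sizes for λ = -5: [3, 1]

Step 1 — from the characteristic polynomial, algebraic multiplicity of λ = -5 is 4. From dim ker(M − (-5)·I) = 2, there are exactly 2 Jordan blocks for λ = -5.
Step 2 — from the minimal polynomial, the factor (x + 5)^3 tells us the largest block for λ = -5 has size 3.
Step 3 — with total size 4, 2 blocks, and largest block 3, the block sizes (in nonincreasing order) are [3, 1].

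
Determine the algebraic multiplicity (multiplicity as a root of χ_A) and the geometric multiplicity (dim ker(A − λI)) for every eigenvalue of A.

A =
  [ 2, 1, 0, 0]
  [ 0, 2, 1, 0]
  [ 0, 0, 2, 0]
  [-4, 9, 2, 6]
λ = 2: alg = 3, geom = 1; λ = 6: alg = 1, geom = 1

Step 1 — factor the characteristic polynomial to read off the algebraic multiplicities:
  χ_A(x) = (x - 6)*(x - 2)^3

Step 2 — compute geometric multiplicities via the rank-nullity identity g(λ) = n − rank(A − λI):
  rank(A − (2)·I) = 3, so dim ker(A − (2)·I) = n − 3 = 1
  rank(A − (6)·I) = 3, so dim ker(A − (6)·I) = n − 3 = 1

Summary:
  λ = 2: algebraic multiplicity = 3, geometric multiplicity = 1
  λ = 6: algebraic multiplicity = 1, geometric multiplicity = 1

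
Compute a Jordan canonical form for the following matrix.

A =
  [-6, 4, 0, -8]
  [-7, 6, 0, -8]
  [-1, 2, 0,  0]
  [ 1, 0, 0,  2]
J_2(0) ⊕ J_1(0) ⊕ J_1(2)

The characteristic polynomial is
  det(x·I − A) = x^4 - 2*x^3 = x^3*(x - 2)

Eigenvalues and multiplicities (the geometric multiplicity of λ is n − rank(A − λI), which equals the number of Jordan blocks for λ):
  λ = 0: algebraic multiplicity = 3, geometric multiplicity = 2
  λ = 2: algebraic multiplicity = 1, geometric multiplicity = 1

Determining the block sizes for each eigenvalue:
  λ = 0: 2 blocks summing to 3 forces exactly one block of size 2 and the rest size 1 → block sizes [2, 1]
  λ = 2: one block (gm = 1), so the single block has size am = 1 → block sizes [1]

Assembling the blocks gives a Jordan form
J =
  [0, 1, 0, 0]
  [0, 0, 0, 0]
  [0, 0, 0, 0]
  [0, 0, 0, 2]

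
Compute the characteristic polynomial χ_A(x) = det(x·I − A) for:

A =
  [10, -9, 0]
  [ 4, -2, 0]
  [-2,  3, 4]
x^3 - 12*x^2 + 48*x - 64

Expanding det(x·I − A) (e.g. by cofactor expansion or by noting that A is similar to its Jordan form J, which has the same characteristic polynomial as A) gives
  χ_A(x) = x^3 - 12*x^2 + 48*x - 64
which factors as (x - 4)^3. The eigenvalues (with algebraic multiplicities) are λ = 4 with multiplicity 3.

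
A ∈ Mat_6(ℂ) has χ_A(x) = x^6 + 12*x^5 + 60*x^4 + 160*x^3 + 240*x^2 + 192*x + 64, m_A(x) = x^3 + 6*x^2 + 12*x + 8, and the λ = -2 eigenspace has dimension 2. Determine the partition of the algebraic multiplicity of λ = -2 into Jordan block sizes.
Block sizes for λ = -2: [3, 3]

Step 1 — from the characteristic polynomial, algebraic multiplicity of λ = -2 is 6. From dim ker(A − (-2)·I) = 2, there are exactly 2 Jordan blocks for λ = -2.
Step 2 — from the minimal polynomial, the factor (x + 2)^3 tells us the largest block for λ = -2 has size 3.
Step 3 — with total size 6, 2 blocks, and largest block 3, the block sizes (in nonincreasing order) are [3, 3].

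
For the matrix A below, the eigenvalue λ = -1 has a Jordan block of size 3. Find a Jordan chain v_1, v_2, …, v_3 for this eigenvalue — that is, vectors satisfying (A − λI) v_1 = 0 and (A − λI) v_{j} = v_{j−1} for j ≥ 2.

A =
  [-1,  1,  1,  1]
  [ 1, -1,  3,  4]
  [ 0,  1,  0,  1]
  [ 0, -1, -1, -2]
A Jordan chain for λ = -1 of length 3:
v_1 = (1, 0, 1, -1)ᵀ
v_2 = (0, 1, 0, 0)ᵀ
v_3 = (1, 0, 0, 0)ᵀ

Let N = A − (-1)·I. We want v_3 with N^3 v_3 = 0 but N^2 v_3 ≠ 0; then v_{j-1} := N · v_j for j = 3, …, 2.

Pick v_3 = (1, 0, 0, 0)ᵀ.
Then v_2 = N · v_3 = (0, 1, 0, 0)ᵀ.
Then v_1 = N · v_2 = (1, 0, 1, -1)ᵀ.

Sanity check: (A − (-1)·I) v_1 = (0, 0, 0, 0)ᵀ = 0. ✓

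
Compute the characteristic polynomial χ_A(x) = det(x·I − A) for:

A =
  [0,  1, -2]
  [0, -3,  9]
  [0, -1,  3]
x^3

Expanding det(x·I − A) (e.g. by cofactor expansion or by noting that A is similar to its Jordan form J, which has the same characteristic polynomial as A) gives
  χ_A(x) = x^3
which factors as x^3. The eigenvalues (with algebraic multiplicities) are λ = 0 with multiplicity 3.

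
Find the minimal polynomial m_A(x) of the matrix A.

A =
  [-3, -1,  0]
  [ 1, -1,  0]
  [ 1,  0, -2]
x^3 + 6*x^2 + 12*x + 8

The characteristic polynomial is χ_A(x) = (x + 2)^3, so the eigenvalues are known. The minimal polynomial is
  m_A(x) = Π_λ (x − λ)^{k_λ}
where k_λ is the size of the *largest* Jordan block for λ (equivalently, the smallest k with (A − λI)^k v = 0 for every generalised eigenvector v of λ).

  λ = -2: largest Jordan block has size 3, contributing (x + 2)^3

So m_A(x) = (x + 2)^3 = x^3 + 6*x^2 + 12*x + 8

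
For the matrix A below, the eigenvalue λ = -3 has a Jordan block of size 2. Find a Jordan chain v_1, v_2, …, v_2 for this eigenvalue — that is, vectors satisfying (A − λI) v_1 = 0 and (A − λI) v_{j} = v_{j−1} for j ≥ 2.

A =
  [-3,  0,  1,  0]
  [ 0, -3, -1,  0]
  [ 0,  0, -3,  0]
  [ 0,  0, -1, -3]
A Jordan chain for λ = -3 of length 2:
v_1 = (1, -1, 0, -1)ᵀ
v_2 = (0, 0, 1, 0)ᵀ

Let N = A − (-3)·I. We want v_2 with N^2 v_2 = 0 but N^1 v_2 ≠ 0; then v_{j-1} := N · v_j for j = 2, …, 2.

Pick v_2 = (0, 0, 1, 0)ᵀ.
Then v_1 = N · v_2 = (1, -1, 0, -1)ᵀ.

Sanity check: (A − (-3)·I) v_1 = (0, 0, 0, 0)ᵀ = 0. ✓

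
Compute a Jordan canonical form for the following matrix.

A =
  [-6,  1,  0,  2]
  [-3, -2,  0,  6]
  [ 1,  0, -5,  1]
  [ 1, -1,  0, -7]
J_2(-5) ⊕ J_2(-5)

The characteristic polynomial is
  det(x·I − A) = x^4 + 20*x^3 + 150*x^2 + 500*x + 625 = (x + 5)^4

Eigenvalues and multiplicities (the geometric multiplicity of λ is n − rank(A − λI), which equals the number of Jordan blocks for λ):
  λ = -5: algebraic multiplicity = 4, geometric multiplicity = 2

Determining the block sizes for each eigenvalue:
  λ = -5: with am = 4 and gm = 2, the partition is not yet determined (e.g. several partitions of 4 into 2 parts exist). Let N = A − (-5)·I. Computing rank(N^1) = 2, rank(N^2) = 0; the number of blocks of size ≥ j is rank(N^{j−1}) − rank(N^j), giving [2, 2]. So we have 2 block(s) of size 2 → block sizes [2, 2]

Assembling the blocks gives a Jordan form
J =
  [-5,  1,  0,  0]
  [ 0, -5,  0,  0]
  [ 0,  0, -5,  1]
  [ 0,  0,  0, -5]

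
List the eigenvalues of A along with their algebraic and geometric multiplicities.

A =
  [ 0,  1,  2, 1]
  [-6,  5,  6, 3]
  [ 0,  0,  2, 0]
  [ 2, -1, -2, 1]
λ = 2: alg = 4, geom = 3

Step 1 — factor the characteristic polynomial to read off the algebraic multiplicities:
  χ_A(x) = (x - 2)^4

Step 2 — compute geometric multiplicities via the rank-nullity identity g(λ) = n − rank(A − λI):
  rank(A − (2)·I) = 1, so dim ker(A − (2)·I) = n − 1 = 3

Summary:
  λ = 2: algebraic multiplicity = 4, geometric multiplicity = 3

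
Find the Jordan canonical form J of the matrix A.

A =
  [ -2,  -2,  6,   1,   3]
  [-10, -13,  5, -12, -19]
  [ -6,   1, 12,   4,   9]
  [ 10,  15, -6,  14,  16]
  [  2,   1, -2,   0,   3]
J_2(1) ⊕ J_3(4)

The characteristic polynomial is
  det(x·I − A) = x^5 - 14*x^4 + 73*x^3 - 172*x^2 + 176*x - 64 = (x - 4)^3*(x - 1)^2

Eigenvalues and multiplicities (the geometric multiplicity of λ is n − rank(A − λI), which equals the number of Jordan blocks for λ):
  λ = 1: algebraic multiplicity = 2, geometric multiplicity = 1
  λ = 4: algebraic multiplicity = 3, geometric multiplicity = 1

Determining the block sizes for each eigenvalue:
  λ = 1: one block (gm = 1), so the single block has size am = 2 → block sizes [2]
  λ = 4: one block (gm = 1), so the single block has size am = 3 → block sizes [3]

Assembling the blocks gives a Jordan form
J =
  [1, 1, 0, 0, 0]
  [0, 1, 0, 0, 0]
  [0, 0, 4, 1, 0]
  [0, 0, 0, 4, 1]
  [0, 0, 0, 0, 4]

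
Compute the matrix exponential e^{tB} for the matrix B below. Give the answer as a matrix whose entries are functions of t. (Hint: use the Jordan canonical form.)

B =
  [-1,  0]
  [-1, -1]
e^{tB} =
  [exp(-t), 0]
  [-t*exp(-t), exp(-t)]

Strategy: write B = P · J · P⁻¹ where J is a Jordan canonical form, so e^{tB} = P · e^{tJ} · P⁻¹, and e^{tJ} can be computed block-by-block.

B has Jordan form
J =
  [-1,  1]
  [ 0, -1]
(up to reordering of blocks).

Per-block formulas:
  For a 2×2 Jordan block J_2(-1): exp(t · J_2(-1)) = e^(-1t)·(I + t·N), where N is the 2×2 nilpotent shift.

After assembling e^{tJ} and conjugating by P, we get:

e^{tB} =
  [exp(-t), 0]
  [-t*exp(-t), exp(-t)]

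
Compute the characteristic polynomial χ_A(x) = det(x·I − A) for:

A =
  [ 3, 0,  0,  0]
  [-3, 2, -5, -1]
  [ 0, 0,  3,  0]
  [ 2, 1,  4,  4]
x^4 - 12*x^3 + 54*x^2 - 108*x + 81

Expanding det(x·I − A) (e.g. by cofactor expansion or by noting that A is similar to its Jordan form J, which has the same characteristic polynomial as A) gives
  χ_A(x) = x^4 - 12*x^3 + 54*x^2 - 108*x + 81
which factors as (x - 3)^4. The eigenvalues (with algebraic multiplicities) are λ = 3 with multiplicity 4.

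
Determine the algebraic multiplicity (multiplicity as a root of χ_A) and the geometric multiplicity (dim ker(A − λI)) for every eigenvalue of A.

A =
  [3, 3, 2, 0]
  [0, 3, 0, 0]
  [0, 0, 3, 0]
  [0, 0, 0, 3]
λ = 3: alg = 4, geom = 3

Step 1 — factor the characteristic polynomial to read off the algebraic multiplicities:
  χ_A(x) = (x - 3)^4

Step 2 — compute geometric multiplicities via the rank-nullity identity g(λ) = n − rank(A − λI):
  rank(A − (3)·I) = 1, so dim ker(A − (3)·I) = n − 1 = 3

Summary:
  λ = 3: algebraic multiplicity = 4, geometric multiplicity = 3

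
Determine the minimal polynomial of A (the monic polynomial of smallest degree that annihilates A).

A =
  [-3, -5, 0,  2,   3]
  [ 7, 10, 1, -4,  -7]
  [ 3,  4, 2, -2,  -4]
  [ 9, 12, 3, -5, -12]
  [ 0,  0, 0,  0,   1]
x^3 - 3*x^2 + 3*x - 1

The characteristic polynomial is χ_A(x) = (x - 1)^5, so the eigenvalues are known. The minimal polynomial is
  m_A(x) = Π_λ (x − λ)^{k_λ}
where k_λ is the size of the *largest* Jordan block for λ (equivalently, the smallest k with (A − λI)^k v = 0 for every generalised eigenvector v of λ).

  λ = 1: largest Jordan block has size 3, contributing (x − 1)^3

So m_A(x) = (x - 1)^3 = x^3 - 3*x^2 + 3*x - 1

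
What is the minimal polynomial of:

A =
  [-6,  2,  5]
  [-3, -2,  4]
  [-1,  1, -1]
x^3 + 9*x^2 + 27*x + 27

The characteristic polynomial is χ_A(x) = (x + 3)^3, so the eigenvalues are known. The minimal polynomial is
  m_A(x) = Π_λ (x − λ)^{k_λ}
where k_λ is the size of the *largest* Jordan block for λ (equivalently, the smallest k with (A − λI)^k v = 0 for every generalised eigenvector v of λ).

  λ = -3: largest Jordan block has size 3, contributing (x + 3)^3

So m_A(x) = (x + 3)^3 = x^3 + 9*x^2 + 27*x + 27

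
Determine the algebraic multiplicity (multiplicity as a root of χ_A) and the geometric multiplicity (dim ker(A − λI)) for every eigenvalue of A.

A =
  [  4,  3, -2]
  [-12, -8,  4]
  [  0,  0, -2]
λ = -2: alg = 3, geom = 2

Step 1 — factor the characteristic polynomial to read off the algebraic multiplicities:
  χ_A(x) = (x + 2)^3

Step 2 — compute geometric multiplicities via the rank-nullity identity g(λ) = n − rank(A − λI):
  rank(A − (-2)·I) = 1, so dim ker(A − (-2)·I) = n − 1 = 2

Summary:
  λ = -2: algebraic multiplicity = 3, geometric multiplicity = 2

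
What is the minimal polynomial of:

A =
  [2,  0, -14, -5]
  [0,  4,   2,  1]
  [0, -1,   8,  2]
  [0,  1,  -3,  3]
x^4 - 17*x^3 + 105*x^2 - 275*x + 250

The characteristic polynomial is χ_A(x) = (x - 5)^3*(x - 2), so the eigenvalues are known. The minimal polynomial is
  m_A(x) = Π_λ (x − λ)^{k_λ}
where k_λ is the size of the *largest* Jordan block for λ (equivalently, the smallest k with (A − λI)^k v = 0 for every generalised eigenvector v of λ).

  λ = 2: largest Jordan block has size 1, contributing (x − 2)
  λ = 5: largest Jordan block has size 3, contributing (x − 5)^3

So m_A(x) = (x - 5)^3*(x - 2) = x^4 - 17*x^3 + 105*x^2 - 275*x + 250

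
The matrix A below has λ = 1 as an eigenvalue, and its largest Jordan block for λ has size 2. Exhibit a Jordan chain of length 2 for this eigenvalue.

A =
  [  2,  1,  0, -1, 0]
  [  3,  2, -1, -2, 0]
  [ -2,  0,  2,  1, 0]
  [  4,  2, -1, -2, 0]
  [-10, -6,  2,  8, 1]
A Jordan chain for λ = 1 of length 2:
v_1 = (1, 3, -2, 4, -10)ᵀ
v_2 = (1, 0, 0, 0, 0)ᵀ

Let N = A − (1)·I. We want v_2 with N^2 v_2 = 0 but N^1 v_2 ≠ 0; then v_{j-1} := N · v_j for j = 2, …, 2.

Pick v_2 = (1, 0, 0, 0, 0)ᵀ.
Then v_1 = N · v_2 = (1, 3, -2, 4, -10)ᵀ.

Sanity check: (A − (1)·I) v_1 = (0, 0, 0, 0, 0)ᵀ = 0. ✓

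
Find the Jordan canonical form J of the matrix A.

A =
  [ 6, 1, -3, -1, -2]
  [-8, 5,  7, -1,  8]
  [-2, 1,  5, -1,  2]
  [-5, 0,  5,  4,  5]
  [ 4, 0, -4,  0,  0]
J_3(4) ⊕ J_1(4) ⊕ J_1(4)

The characteristic polynomial is
  det(x·I − A) = x^5 - 20*x^4 + 160*x^3 - 640*x^2 + 1280*x - 1024 = (x - 4)^5

Eigenvalues and multiplicities (the geometric multiplicity of λ is n − rank(A − λI), which equals the number of Jordan blocks for λ):
  λ = 4: algebraic multiplicity = 5, geometric multiplicity = 3

Determining the block sizes for each eigenvalue:
  λ = 4: with am = 5 and gm = 3, the partition is not yet determined (e.g. several partitions of 5 into 3 parts exist). Let N = A − (4)·I. Computing rank(N^1) = 2, rank(N^2) = 1, rank(N^3) = 0; the number of blocks of size ≥ j is rank(N^{j−1}) − rank(N^j), giving [3, 1, 1]. So we have 1 block(s) of size 3, 2 block(s) of size 1 → block sizes [3, 1, 1]

Assembling the blocks gives a Jordan form
J =
  [4, 1, 0, 0, 0]
  [0, 4, 1, 0, 0]
  [0, 0, 4, 0, 0]
  [0, 0, 0, 4, 0]
  [0, 0, 0, 0, 4]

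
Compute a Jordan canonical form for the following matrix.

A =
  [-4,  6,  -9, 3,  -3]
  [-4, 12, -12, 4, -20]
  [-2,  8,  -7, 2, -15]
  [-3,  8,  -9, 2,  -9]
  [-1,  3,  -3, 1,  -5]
J_1(-1) ⊕ J_1(-1) ⊕ J_3(0)

The characteristic polynomial is
  det(x·I − A) = x^5 + 2*x^4 + x^3 = x^3*(x + 1)^2

Eigenvalues and multiplicities (the geometric multiplicity of λ is n − rank(A − λI), which equals the number of Jordan blocks for λ):
  λ = -1: algebraic multiplicity = 2, geometric multiplicity = 2
  λ = 0: algebraic multiplicity = 3, geometric multiplicity = 1

Determining the block sizes for each eigenvalue:
  λ = -1: gm = am = 2, so every block has size 1 → block sizes [1, 1]
  λ = 0: one block (gm = 1), so the single block has size am = 3 → block sizes [3]

Assembling the blocks gives a Jordan form
J =
  [-1,  0, 0, 0, 0]
  [ 0, -1, 0, 0, 0]
  [ 0,  0, 0, 1, 0]
  [ 0,  0, 0, 0, 1]
  [ 0,  0, 0, 0, 0]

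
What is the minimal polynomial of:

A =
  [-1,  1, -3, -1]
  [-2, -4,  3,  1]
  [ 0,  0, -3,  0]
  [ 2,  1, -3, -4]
x^2 + 6*x + 9

The characteristic polynomial is χ_A(x) = (x + 3)^4, so the eigenvalues are known. The minimal polynomial is
  m_A(x) = Π_λ (x − λ)^{k_λ}
where k_λ is the size of the *largest* Jordan block for λ (equivalently, the smallest k with (A − λI)^k v = 0 for every generalised eigenvector v of λ).

  λ = -3: largest Jordan block has size 2, contributing (x + 3)^2

So m_A(x) = (x + 3)^2 = x^2 + 6*x + 9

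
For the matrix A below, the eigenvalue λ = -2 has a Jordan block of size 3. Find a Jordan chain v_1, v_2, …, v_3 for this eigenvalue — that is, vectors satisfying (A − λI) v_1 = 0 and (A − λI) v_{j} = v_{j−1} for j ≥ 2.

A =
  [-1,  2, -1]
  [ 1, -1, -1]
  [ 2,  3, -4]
A Jordan chain for λ = -2 of length 3:
v_1 = (1, 0, 1)ᵀ
v_2 = (1, 1, 2)ᵀ
v_3 = (1, 0, 0)ᵀ

Let N = A − (-2)·I. We want v_3 with N^3 v_3 = 0 but N^2 v_3 ≠ 0; then v_{j-1} := N · v_j for j = 3, …, 2.

Pick v_3 = (1, 0, 0)ᵀ.
Then v_2 = N · v_3 = (1, 1, 2)ᵀ.
Then v_1 = N · v_2 = (1, 0, 1)ᵀ.

Sanity check: (A − (-2)·I) v_1 = (0, 0, 0)ᵀ = 0. ✓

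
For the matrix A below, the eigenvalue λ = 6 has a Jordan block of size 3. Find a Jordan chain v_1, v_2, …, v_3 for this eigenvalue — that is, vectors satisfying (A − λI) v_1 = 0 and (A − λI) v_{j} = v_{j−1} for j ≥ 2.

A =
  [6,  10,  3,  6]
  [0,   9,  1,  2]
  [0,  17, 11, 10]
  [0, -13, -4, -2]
A Jordan chain for λ = 6 of length 3:
v_1 = (3, 0, 6, -3)ᵀ
v_2 = (10, 3, 17, -13)ᵀ
v_3 = (0, 1, 0, 0)ᵀ

Let N = A − (6)·I. We want v_3 with N^3 v_3 = 0 but N^2 v_3 ≠ 0; then v_{j-1} := N · v_j for j = 3, …, 2.

Pick v_3 = (0, 1, 0, 0)ᵀ.
Then v_2 = N · v_3 = (10, 3, 17, -13)ᵀ.
Then v_1 = N · v_2 = (3, 0, 6, -3)ᵀ.

Sanity check: (A − (6)·I) v_1 = (0, 0, 0, 0)ᵀ = 0. ✓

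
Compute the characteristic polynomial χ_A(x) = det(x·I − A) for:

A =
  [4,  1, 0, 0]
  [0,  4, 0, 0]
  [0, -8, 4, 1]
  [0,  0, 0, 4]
x^4 - 16*x^3 + 96*x^2 - 256*x + 256

Expanding det(x·I − A) (e.g. by cofactor expansion or by noting that A is similar to its Jordan form J, which has the same characteristic polynomial as A) gives
  χ_A(x) = x^4 - 16*x^3 + 96*x^2 - 256*x + 256
which factors as (x - 4)^4. The eigenvalues (with algebraic multiplicities) are λ = 4 with multiplicity 4.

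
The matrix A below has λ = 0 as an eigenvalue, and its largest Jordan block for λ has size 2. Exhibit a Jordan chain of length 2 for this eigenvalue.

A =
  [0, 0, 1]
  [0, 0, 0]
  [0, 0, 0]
A Jordan chain for λ = 0 of length 2:
v_1 = (1, 0, 0)ᵀ
v_2 = (0, 0, 1)ᵀ

Let N = A − (0)·I. We want v_2 with N^2 v_2 = 0 but N^1 v_2 ≠ 0; then v_{j-1} := N · v_j for j = 2, …, 2.

Pick v_2 = (0, 0, 1)ᵀ.
Then v_1 = N · v_2 = (1, 0, 0)ᵀ.

Sanity check: (A − (0)·I) v_1 = (0, 0, 0)ᵀ = 0. ✓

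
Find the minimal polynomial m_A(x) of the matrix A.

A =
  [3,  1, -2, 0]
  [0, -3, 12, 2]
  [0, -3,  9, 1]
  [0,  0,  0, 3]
x^2 - 6*x + 9

The characteristic polynomial is χ_A(x) = (x - 3)^4, so the eigenvalues are known. The minimal polynomial is
  m_A(x) = Π_λ (x − λ)^{k_λ}
where k_λ is the size of the *largest* Jordan block for λ (equivalently, the smallest k with (A − λI)^k v = 0 for every generalised eigenvector v of λ).

  λ = 3: largest Jordan block has size 2, contributing (x − 3)^2

So m_A(x) = (x - 3)^2 = x^2 - 6*x + 9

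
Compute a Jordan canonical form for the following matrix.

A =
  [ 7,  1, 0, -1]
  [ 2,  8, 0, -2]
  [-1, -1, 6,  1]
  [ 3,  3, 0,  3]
J_2(6) ⊕ J_1(6) ⊕ J_1(6)

The characteristic polynomial is
  det(x·I − A) = x^4 - 24*x^3 + 216*x^2 - 864*x + 1296 = (x - 6)^4

Eigenvalues and multiplicities (the geometric multiplicity of λ is n − rank(A − λI), which equals the number of Jordan blocks for λ):
  λ = 6: algebraic multiplicity = 4, geometric multiplicity = 3

Determining the block sizes for each eigenvalue:
  λ = 6: 3 blocks summing to 4 forces exactly one block of size 2 and the rest size 1 → block sizes [2, 1, 1]

Assembling the blocks gives a Jordan form
J =
  [6, 1, 0, 0]
  [0, 6, 0, 0]
  [0, 0, 6, 0]
  [0, 0, 0, 6]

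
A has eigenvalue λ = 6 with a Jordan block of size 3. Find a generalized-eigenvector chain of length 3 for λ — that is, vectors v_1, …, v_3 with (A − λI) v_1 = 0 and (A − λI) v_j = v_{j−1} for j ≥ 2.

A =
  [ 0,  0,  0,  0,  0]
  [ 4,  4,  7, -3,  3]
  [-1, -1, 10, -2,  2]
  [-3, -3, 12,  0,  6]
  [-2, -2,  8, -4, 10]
A Jordan chain for λ = 6 of length 3:
v_1 = (0, 2, 1, 3, 2)ᵀ
v_2 = (0, 7, 4, 12, 8)ᵀ
v_3 = (0, 0, 1, 0, 0)ᵀ

Let N = A − (6)·I. We want v_3 with N^3 v_3 = 0 but N^2 v_3 ≠ 0; then v_{j-1} := N · v_j for j = 3, …, 2.

Pick v_3 = (0, 0, 1, 0, 0)ᵀ.
Then v_2 = N · v_3 = (0, 7, 4, 12, 8)ᵀ.
Then v_1 = N · v_2 = (0, 2, 1, 3, 2)ᵀ.

Sanity check: (A − (6)·I) v_1 = (0, 0, 0, 0, 0)ᵀ = 0. ✓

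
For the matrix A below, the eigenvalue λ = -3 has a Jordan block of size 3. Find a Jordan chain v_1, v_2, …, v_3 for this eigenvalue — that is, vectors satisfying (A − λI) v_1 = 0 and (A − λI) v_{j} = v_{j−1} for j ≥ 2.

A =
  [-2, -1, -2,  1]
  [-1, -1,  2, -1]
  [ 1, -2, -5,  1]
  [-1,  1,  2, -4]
A Jordan chain for λ = -3 of length 3:
v_1 = (-1, 0, 0, 1)ᵀ
v_2 = (1, -1, 1, -1)ᵀ
v_3 = (1, 0, 0, 0)ᵀ

Let N = A − (-3)·I. We want v_3 with N^3 v_3 = 0 but N^2 v_3 ≠ 0; then v_{j-1} := N · v_j for j = 3, …, 2.

Pick v_3 = (1, 0, 0, 0)ᵀ.
Then v_2 = N · v_3 = (1, -1, 1, -1)ᵀ.
Then v_1 = N · v_2 = (-1, 0, 0, 1)ᵀ.

Sanity check: (A − (-3)·I) v_1 = (0, 0, 0, 0)ᵀ = 0. ✓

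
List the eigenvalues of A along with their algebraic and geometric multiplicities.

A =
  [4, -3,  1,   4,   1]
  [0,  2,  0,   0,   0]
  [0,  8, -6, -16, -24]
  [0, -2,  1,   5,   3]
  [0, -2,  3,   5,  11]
λ = 2: alg = 2, geom = 2; λ = 4: alg = 3, geom = 1

Step 1 — factor the characteristic polynomial to read off the algebraic multiplicities:
  χ_A(x) = (x - 4)^3*(x - 2)^2

Step 2 — compute geometric multiplicities via the rank-nullity identity g(λ) = n − rank(A − λI):
  rank(A − (2)·I) = 3, so dim ker(A − (2)·I) = n − 3 = 2
  rank(A − (4)·I) = 4, so dim ker(A − (4)·I) = n − 4 = 1

Summary:
  λ = 2: algebraic multiplicity = 2, geometric multiplicity = 2
  λ = 4: algebraic multiplicity = 3, geometric multiplicity = 1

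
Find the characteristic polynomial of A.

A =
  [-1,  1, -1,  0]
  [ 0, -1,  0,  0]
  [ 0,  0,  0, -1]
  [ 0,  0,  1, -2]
x^4 + 4*x^3 + 6*x^2 + 4*x + 1

Expanding det(x·I − A) (e.g. by cofactor expansion or by noting that A is similar to its Jordan form J, which has the same characteristic polynomial as A) gives
  χ_A(x) = x^4 + 4*x^3 + 6*x^2 + 4*x + 1
which factors as (x + 1)^4. The eigenvalues (with algebraic multiplicities) are λ = -1 with multiplicity 4.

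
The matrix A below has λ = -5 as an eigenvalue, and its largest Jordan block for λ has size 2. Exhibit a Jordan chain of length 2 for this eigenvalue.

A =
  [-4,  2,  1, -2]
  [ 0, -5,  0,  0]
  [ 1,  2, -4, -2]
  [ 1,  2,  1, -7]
A Jordan chain for λ = -5 of length 2:
v_1 = (1, 0, 1, 1)ᵀ
v_2 = (1, 0, 0, 0)ᵀ

Let N = A − (-5)·I. We want v_2 with N^2 v_2 = 0 but N^1 v_2 ≠ 0; then v_{j-1} := N · v_j for j = 2, …, 2.

Pick v_2 = (1, 0, 0, 0)ᵀ.
Then v_1 = N · v_2 = (1, 0, 1, 1)ᵀ.

Sanity check: (A − (-5)·I) v_1 = (0, 0, 0, 0)ᵀ = 0. ✓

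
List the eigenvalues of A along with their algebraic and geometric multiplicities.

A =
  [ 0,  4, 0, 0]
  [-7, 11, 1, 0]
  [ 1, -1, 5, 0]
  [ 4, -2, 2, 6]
λ = 4: alg = 1, geom = 1; λ = 6: alg = 3, geom = 2

Step 1 — factor the characteristic polynomial to read off the algebraic multiplicities:
  χ_A(x) = (x - 6)^3*(x - 4)

Step 2 — compute geometric multiplicities via the rank-nullity identity g(λ) = n − rank(A − λI):
  rank(A − (4)·I) = 3, so dim ker(A − (4)·I) = n − 3 = 1
  rank(A − (6)·I) = 2, so dim ker(A − (6)·I) = n − 2 = 2

Summary:
  λ = 4: algebraic multiplicity = 1, geometric multiplicity = 1
  λ = 6: algebraic multiplicity = 3, geometric multiplicity = 2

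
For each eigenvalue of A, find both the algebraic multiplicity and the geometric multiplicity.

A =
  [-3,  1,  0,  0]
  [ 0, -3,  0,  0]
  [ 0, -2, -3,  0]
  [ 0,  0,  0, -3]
λ = -3: alg = 4, geom = 3

Step 1 — factor the characteristic polynomial to read off the algebraic multiplicities:
  χ_A(x) = (x + 3)^4

Step 2 — compute geometric multiplicities via the rank-nullity identity g(λ) = n − rank(A − λI):
  rank(A − (-3)·I) = 1, so dim ker(A − (-3)·I) = n − 1 = 3

Summary:
  λ = -3: algebraic multiplicity = 4, geometric multiplicity = 3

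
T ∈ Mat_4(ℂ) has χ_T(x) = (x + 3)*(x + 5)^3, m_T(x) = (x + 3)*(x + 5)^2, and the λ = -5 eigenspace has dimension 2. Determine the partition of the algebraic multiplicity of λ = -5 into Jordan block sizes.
Block sizes for λ = -5: [2, 1]

Step 1 — from the characteristic polynomial, algebraic multiplicity of λ = -5 is 3. From dim ker(T − (-5)·I) = 2, there are exactly 2 Jordan blocks for λ = -5.
Step 2 — from the minimal polynomial, the factor (x + 5)^2 tells us the largest block for λ = -5 has size 2.
Step 3 — with total size 3, 2 blocks, and largest block 2, the block sizes (in nonincreasing order) are [2, 1].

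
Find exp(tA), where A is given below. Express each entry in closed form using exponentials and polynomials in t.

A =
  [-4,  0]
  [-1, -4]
e^{tA} =
  [exp(-4*t), 0]
  [-t*exp(-4*t), exp(-4*t)]

Strategy: write A = P · J · P⁻¹ where J is a Jordan canonical form, so e^{tA} = P · e^{tJ} · P⁻¹, and e^{tJ} can be computed block-by-block.

A has Jordan form
J =
  [-4,  1]
  [ 0, -4]
(up to reordering of blocks).

Per-block formulas:
  For a 2×2 Jordan block J_2(-4): exp(t · J_2(-4)) = e^(-4t)·(I + t·N), where N is the 2×2 nilpotent shift.

After assembling e^{tJ} and conjugating by P, we get:

e^{tA} =
  [exp(-4*t), 0]
  [-t*exp(-4*t), exp(-4*t)]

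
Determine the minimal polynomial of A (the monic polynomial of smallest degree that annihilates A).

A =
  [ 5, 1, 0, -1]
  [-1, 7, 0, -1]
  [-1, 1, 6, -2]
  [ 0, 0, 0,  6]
x^2 - 12*x + 36

The characteristic polynomial is χ_A(x) = (x - 6)^4, so the eigenvalues are known. The minimal polynomial is
  m_A(x) = Π_λ (x − λ)^{k_λ}
where k_λ is the size of the *largest* Jordan block for λ (equivalently, the smallest k with (A − λI)^k v = 0 for every generalised eigenvector v of λ).

  λ = 6: largest Jordan block has size 2, contributing (x − 6)^2

So m_A(x) = (x - 6)^2 = x^2 - 12*x + 36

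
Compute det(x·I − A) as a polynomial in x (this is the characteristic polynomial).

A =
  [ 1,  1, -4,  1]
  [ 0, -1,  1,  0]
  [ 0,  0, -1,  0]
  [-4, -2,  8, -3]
x^4 + 4*x^3 + 6*x^2 + 4*x + 1

Expanding det(x·I − A) (e.g. by cofactor expansion or by noting that A is similar to its Jordan form J, which has the same characteristic polynomial as A) gives
  χ_A(x) = x^4 + 4*x^3 + 6*x^2 + 4*x + 1
which factors as (x + 1)^4. The eigenvalues (with algebraic multiplicities) are λ = -1 with multiplicity 4.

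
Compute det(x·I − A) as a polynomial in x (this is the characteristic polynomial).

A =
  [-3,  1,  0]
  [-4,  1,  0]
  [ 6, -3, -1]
x^3 + 3*x^2 + 3*x + 1

Expanding det(x·I − A) (e.g. by cofactor expansion or by noting that A is similar to its Jordan form J, which has the same characteristic polynomial as A) gives
  χ_A(x) = x^3 + 3*x^2 + 3*x + 1
which factors as (x + 1)^3. The eigenvalues (with algebraic multiplicities) are λ = -1 with multiplicity 3.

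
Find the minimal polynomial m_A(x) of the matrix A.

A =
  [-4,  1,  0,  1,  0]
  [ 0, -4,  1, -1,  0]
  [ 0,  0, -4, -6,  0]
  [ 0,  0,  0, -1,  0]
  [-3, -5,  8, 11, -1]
x^4 + 13*x^3 + 60*x^2 + 112*x + 64

The characteristic polynomial is χ_A(x) = (x + 1)^2*(x + 4)^3, so the eigenvalues are known. The minimal polynomial is
  m_A(x) = Π_λ (x − λ)^{k_λ}
where k_λ is the size of the *largest* Jordan block for λ (equivalently, the smallest k with (A − λI)^k v = 0 for every generalised eigenvector v of λ).

  λ = -4: largest Jordan block has size 3, contributing (x + 4)^3
  λ = -1: largest Jordan block has size 1, contributing (x + 1)

So m_A(x) = (x + 1)*(x + 4)^3 = x^4 + 13*x^3 + 60*x^2 + 112*x + 64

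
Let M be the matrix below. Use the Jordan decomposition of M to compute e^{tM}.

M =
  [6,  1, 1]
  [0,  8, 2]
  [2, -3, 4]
e^{tM} =
  [t^2*exp(6*t) + exp(6*t), -t^2*exp(6*t)/2 + t*exp(6*t), t*exp(6*t)]
  [2*t^2*exp(6*t), -t^2*exp(6*t) + 2*t*exp(6*t) + exp(6*t), 2*t*exp(6*t)]
  [-2*t^2*exp(6*t) + 2*t*exp(6*t), t^2*exp(6*t) - 3*t*exp(6*t), -2*t*exp(6*t) + exp(6*t)]

Strategy: write M = P · J · P⁻¹ where J is a Jordan canonical form, so e^{tM} = P · e^{tJ} · P⁻¹, and e^{tJ} can be computed block-by-block.

M has Jordan form
J =
  [6, 1, 0]
  [0, 6, 1]
  [0, 0, 6]
(up to reordering of blocks).

Per-block formulas:
  For a 3×3 Jordan block J_3(6): exp(t · J_3(6)) = e^(6t)·(I + t·N + (t^2/2)·N^2), where N is the 3×3 nilpotent shift.

After assembling e^{tJ} and conjugating by P, we get:

e^{tM} =
  [t^2*exp(6*t) + exp(6*t), -t^2*exp(6*t)/2 + t*exp(6*t), t*exp(6*t)]
  [2*t^2*exp(6*t), -t^2*exp(6*t) + 2*t*exp(6*t) + exp(6*t), 2*t*exp(6*t)]
  [-2*t^2*exp(6*t) + 2*t*exp(6*t), t^2*exp(6*t) - 3*t*exp(6*t), -2*t*exp(6*t) + exp(6*t)]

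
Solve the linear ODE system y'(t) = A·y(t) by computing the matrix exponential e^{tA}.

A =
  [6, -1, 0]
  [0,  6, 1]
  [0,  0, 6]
e^{tA} =
  [exp(6*t), -t*exp(6*t), -t^2*exp(6*t)/2]
  [0, exp(6*t), t*exp(6*t)]
  [0, 0, exp(6*t)]

Strategy: write A = P · J · P⁻¹ where J is a Jordan canonical form, so e^{tA} = P · e^{tJ} · P⁻¹, and e^{tJ} can be computed block-by-block.

A has Jordan form
J =
  [6, 1, 0]
  [0, 6, 1]
  [0, 0, 6]
(up to reordering of blocks).

Per-block formulas:
  For a 3×3 Jordan block J_3(6): exp(t · J_3(6)) = e^(6t)·(I + t·N + (t^2/2)·N^2), where N is the 3×3 nilpotent shift.

After assembling e^{tJ} and conjugating by P, we get:

e^{tA} =
  [exp(6*t), -t*exp(6*t), -t^2*exp(6*t)/2]
  [0, exp(6*t), t*exp(6*t)]
  [0, 0, exp(6*t)]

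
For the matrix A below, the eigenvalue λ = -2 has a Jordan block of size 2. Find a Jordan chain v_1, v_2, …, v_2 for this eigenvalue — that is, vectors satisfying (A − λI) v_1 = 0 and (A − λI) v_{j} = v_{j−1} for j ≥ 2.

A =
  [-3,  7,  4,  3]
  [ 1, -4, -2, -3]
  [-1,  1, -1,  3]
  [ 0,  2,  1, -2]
A Jordan chain for λ = -2 of length 2:
v_1 = (3, 0, 0, 1)ᵀ
v_2 = (0, 1, -1, 0)ᵀ

Let N = A − (-2)·I. We want v_2 with N^2 v_2 = 0 but N^1 v_2 ≠ 0; then v_{j-1} := N · v_j for j = 2, …, 2.

Pick v_2 = (0, 1, -1, 0)ᵀ.
Then v_1 = N · v_2 = (3, 0, 0, 1)ᵀ.

Sanity check: (A − (-2)·I) v_1 = (0, 0, 0, 0)ᵀ = 0. ✓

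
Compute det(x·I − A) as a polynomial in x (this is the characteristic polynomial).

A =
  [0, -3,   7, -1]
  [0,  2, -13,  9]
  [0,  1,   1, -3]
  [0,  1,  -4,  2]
x^4 - 5*x^3

Expanding det(x·I − A) (e.g. by cofactor expansion or by noting that A is similar to its Jordan form J, which has the same characteristic polynomial as A) gives
  χ_A(x) = x^4 - 5*x^3
which factors as x^3*(x - 5). The eigenvalues (with algebraic multiplicities) are λ = 0 with multiplicity 3, λ = 5 with multiplicity 1.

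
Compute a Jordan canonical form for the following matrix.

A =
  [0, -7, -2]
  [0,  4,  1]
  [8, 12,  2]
J_3(2)

The characteristic polynomial is
  det(x·I − A) = x^3 - 6*x^2 + 12*x - 8 = (x - 2)^3

Eigenvalues and multiplicities (the geometric multiplicity of λ is n − rank(A − λI), which equals the number of Jordan blocks for λ):
  λ = 2: algebraic multiplicity = 3, geometric multiplicity = 1

Determining the block sizes for each eigenvalue:
  λ = 2: one block (gm = 1), so the single block has size am = 3 → block sizes [3]

Assembling the blocks gives a Jordan form
J =
  [2, 1, 0]
  [0, 2, 1]
  [0, 0, 2]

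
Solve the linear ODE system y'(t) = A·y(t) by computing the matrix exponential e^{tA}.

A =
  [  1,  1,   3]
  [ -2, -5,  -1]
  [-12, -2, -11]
e^{tA} =
  [-t^2*exp(-5*t) + 6*t*exp(-5*t) + exp(-5*t), t*exp(-5*t), -t^2*exp(-5*t)/2 + 3*t*exp(-5*t)]
  [-2*t*exp(-5*t), exp(-5*t), -t*exp(-5*t)]
  [2*t^2*exp(-5*t) - 12*t*exp(-5*t), -2*t*exp(-5*t), t^2*exp(-5*t) - 6*t*exp(-5*t) + exp(-5*t)]

Strategy: write A = P · J · P⁻¹ where J is a Jordan canonical form, so e^{tA} = P · e^{tJ} · P⁻¹, and e^{tJ} can be computed block-by-block.

A has Jordan form
J =
  [-5,  1,  0]
  [ 0, -5,  1]
  [ 0,  0, -5]
(up to reordering of blocks).

Per-block formulas:
  For a 3×3 Jordan block J_3(-5): exp(t · J_3(-5)) = e^(-5t)·(I + t·N + (t^2/2)·N^2), where N is the 3×3 nilpotent shift.

After assembling e^{tJ} and conjugating by P, we get:

e^{tA} =
  [-t^2*exp(-5*t) + 6*t*exp(-5*t) + exp(-5*t), t*exp(-5*t), -t^2*exp(-5*t)/2 + 3*t*exp(-5*t)]
  [-2*t*exp(-5*t), exp(-5*t), -t*exp(-5*t)]
  [2*t^2*exp(-5*t) - 12*t*exp(-5*t), -2*t*exp(-5*t), t^2*exp(-5*t) - 6*t*exp(-5*t) + exp(-5*t)]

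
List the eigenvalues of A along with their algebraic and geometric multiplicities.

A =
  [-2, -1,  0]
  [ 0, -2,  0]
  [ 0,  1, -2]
λ = -2: alg = 3, geom = 2

Step 1 — factor the characteristic polynomial to read off the algebraic multiplicities:
  χ_A(x) = (x + 2)^3

Step 2 — compute geometric multiplicities via the rank-nullity identity g(λ) = n − rank(A − λI):
  rank(A − (-2)·I) = 1, so dim ker(A − (-2)·I) = n − 1 = 2

Summary:
  λ = -2: algebraic multiplicity = 3, geometric multiplicity = 2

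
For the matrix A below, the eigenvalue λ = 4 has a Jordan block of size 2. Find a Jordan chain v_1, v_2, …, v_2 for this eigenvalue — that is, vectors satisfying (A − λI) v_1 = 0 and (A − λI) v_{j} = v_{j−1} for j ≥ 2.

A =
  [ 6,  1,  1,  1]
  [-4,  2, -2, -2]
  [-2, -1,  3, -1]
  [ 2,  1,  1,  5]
A Jordan chain for λ = 4 of length 2:
v_1 = (2, -4, -2, 2)ᵀ
v_2 = (1, 0, 0, 0)ᵀ

Let N = A − (4)·I. We want v_2 with N^2 v_2 = 0 but N^1 v_2 ≠ 0; then v_{j-1} := N · v_j for j = 2, …, 2.

Pick v_2 = (1, 0, 0, 0)ᵀ.
Then v_1 = N · v_2 = (2, -4, -2, 2)ᵀ.

Sanity check: (A − (4)·I) v_1 = (0, 0, 0, 0)ᵀ = 0. ✓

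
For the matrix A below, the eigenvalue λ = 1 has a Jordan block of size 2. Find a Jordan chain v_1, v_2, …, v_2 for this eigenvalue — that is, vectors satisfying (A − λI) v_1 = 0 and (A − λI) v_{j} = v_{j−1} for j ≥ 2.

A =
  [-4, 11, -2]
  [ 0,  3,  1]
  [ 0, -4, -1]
A Jordan chain for λ = 1 of length 2:
v_1 = (6, 2, -4)ᵀ
v_2 = (1, 1, 0)ᵀ

Let N = A − (1)·I. We want v_2 with N^2 v_2 = 0 but N^1 v_2 ≠ 0; then v_{j-1} := N · v_j for j = 2, …, 2.

Pick v_2 = (1, 1, 0)ᵀ.
Then v_1 = N · v_2 = (6, 2, -4)ᵀ.

Sanity check: (A − (1)·I) v_1 = (0, 0, 0)ᵀ = 0. ✓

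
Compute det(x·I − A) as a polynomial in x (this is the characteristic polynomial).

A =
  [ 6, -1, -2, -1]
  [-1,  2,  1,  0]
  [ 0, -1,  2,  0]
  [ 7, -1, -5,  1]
x^4 - 11*x^3 + 45*x^2 - 81*x + 54

Expanding det(x·I − A) (e.g. by cofactor expansion or by noting that A is similar to its Jordan form J, which has the same characteristic polynomial as A) gives
  χ_A(x) = x^4 - 11*x^3 + 45*x^2 - 81*x + 54
which factors as (x - 3)^3*(x - 2). The eigenvalues (with algebraic multiplicities) are λ = 2 with multiplicity 1, λ = 3 with multiplicity 3.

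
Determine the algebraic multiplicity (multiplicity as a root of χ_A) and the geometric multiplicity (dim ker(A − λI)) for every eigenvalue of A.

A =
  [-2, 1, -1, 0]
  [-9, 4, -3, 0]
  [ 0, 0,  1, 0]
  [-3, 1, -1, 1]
λ = 1: alg = 4, geom = 3

Step 1 — factor the characteristic polynomial to read off the algebraic multiplicities:
  χ_A(x) = (x - 1)^4

Step 2 — compute geometric multiplicities via the rank-nullity identity g(λ) = n − rank(A − λI):
  rank(A − (1)·I) = 1, so dim ker(A − (1)·I) = n − 1 = 3

Summary:
  λ = 1: algebraic multiplicity = 4, geometric multiplicity = 3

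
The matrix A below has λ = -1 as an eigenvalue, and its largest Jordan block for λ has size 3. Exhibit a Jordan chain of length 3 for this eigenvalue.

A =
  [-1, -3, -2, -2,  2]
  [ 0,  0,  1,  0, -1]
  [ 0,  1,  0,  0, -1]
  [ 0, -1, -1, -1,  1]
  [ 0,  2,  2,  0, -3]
A Jordan chain for λ = -1 of length 3:
v_1 = (1, 0, 0, 0, 0)ᵀ
v_2 = (-3, 1, 1, -1, 2)ᵀ
v_3 = (0, 1, 0, 0, 0)ᵀ

Let N = A − (-1)·I. We want v_3 with N^3 v_3 = 0 but N^2 v_3 ≠ 0; then v_{j-1} := N · v_j for j = 3, …, 2.

Pick v_3 = (0, 1, 0, 0, 0)ᵀ.
Then v_2 = N · v_3 = (-3, 1, 1, -1, 2)ᵀ.
Then v_1 = N · v_2 = (1, 0, 0, 0, 0)ᵀ.

Sanity check: (A − (-1)·I) v_1 = (0, 0, 0, 0, 0)ᵀ = 0. ✓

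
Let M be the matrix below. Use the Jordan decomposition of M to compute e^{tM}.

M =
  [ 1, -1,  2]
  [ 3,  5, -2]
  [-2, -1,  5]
e^{tM} =
  [-t*exp(4*t) - exp(4*t) + 2*exp(3*t), -t*exp(4*t), 2*exp(4*t) - 2*exp(3*t)]
  [t*exp(4*t) + 2*exp(4*t) - 2*exp(3*t), t*exp(4*t) + exp(4*t), -2*exp(4*t) + 2*exp(3*t)]
  [-t*exp(4*t) - exp(4*t) + exp(3*t), -t*exp(4*t), 2*exp(4*t) - exp(3*t)]

Strategy: write M = P · J · P⁻¹ where J is a Jordan canonical form, so e^{tM} = P · e^{tJ} · P⁻¹, and e^{tJ} can be computed block-by-block.

M has Jordan form
J =
  [3, 0, 0]
  [0, 4, 1]
  [0, 0, 4]
(up to reordering of blocks).

Per-block formulas:
  For a 1×1 block at λ = 3: exp(t · [3]) = [e^(3t)].
  For a 2×2 Jordan block J_2(4): exp(t · J_2(4)) = e^(4t)·(I + t·N), where N is the 2×2 nilpotent shift.

After assembling e^{tJ} and conjugating by P, we get:

e^{tM} =
  [-t*exp(4*t) - exp(4*t) + 2*exp(3*t), -t*exp(4*t), 2*exp(4*t) - 2*exp(3*t)]
  [t*exp(4*t) + 2*exp(4*t) - 2*exp(3*t), t*exp(4*t) + exp(4*t), -2*exp(4*t) + 2*exp(3*t)]
  [-t*exp(4*t) - exp(4*t) + exp(3*t), -t*exp(4*t), 2*exp(4*t) - exp(3*t)]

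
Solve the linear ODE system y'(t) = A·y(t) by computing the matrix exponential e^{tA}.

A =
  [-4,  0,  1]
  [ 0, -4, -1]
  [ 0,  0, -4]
e^{tA} =
  [exp(-4*t), 0, t*exp(-4*t)]
  [0, exp(-4*t), -t*exp(-4*t)]
  [0, 0, exp(-4*t)]

Strategy: write A = P · J · P⁻¹ where J is a Jordan canonical form, so e^{tA} = P · e^{tJ} · P⁻¹, and e^{tJ} can be computed block-by-block.

A has Jordan form
J =
  [-4,  1,  0]
  [ 0, -4,  0]
  [ 0,  0, -4]
(up to reordering of blocks).

Per-block formulas:
  For a 1×1 block at λ = -4: exp(t · [-4]) = [e^(-4t)].
  For a 2×2 Jordan block J_2(-4): exp(t · J_2(-4)) = e^(-4t)·(I + t·N), where N is the 2×2 nilpotent shift.

After assembling e^{tJ} and conjugating by P, we get:

e^{tA} =
  [exp(-4*t), 0, t*exp(-4*t)]
  [0, exp(-4*t), -t*exp(-4*t)]
  [0, 0, exp(-4*t)]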